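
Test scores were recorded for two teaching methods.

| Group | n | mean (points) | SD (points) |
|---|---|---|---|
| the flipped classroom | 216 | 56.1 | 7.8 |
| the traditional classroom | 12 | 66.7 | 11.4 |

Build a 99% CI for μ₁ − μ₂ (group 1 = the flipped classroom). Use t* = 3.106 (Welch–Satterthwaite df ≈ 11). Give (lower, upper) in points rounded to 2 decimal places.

Per-group SEs: s₁/√n₁ = 7.8/√216 = 0.5307, s₂/√n₂ = 11.4/√12 = 3.2909.
Unpooled SE of the difference: √(0.28164249 + 10.83002281) = 3.3334.
Margin of error = t* · SE = 3.106 × 3.3334 = 10.3535.
x̄₁ − x̄₂ = 56.1 − 66.7 = -10.6000.
CI: -10.6000 ± 10.3535 = (-20.95, -0.25).

(-20.95, -0.25)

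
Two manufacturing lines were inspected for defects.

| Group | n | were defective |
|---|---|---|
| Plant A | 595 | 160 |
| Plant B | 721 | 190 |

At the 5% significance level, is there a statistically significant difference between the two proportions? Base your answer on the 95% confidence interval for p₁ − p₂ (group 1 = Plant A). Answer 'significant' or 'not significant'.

Sample proportions: 160/595 = 0.2689, 190/721 = 0.2635.
Each SE is √(p̂(1−p̂)/n): √(0.2689·0.7311/595) = 0.01818 and √(0.2635·0.7365/721) = 0.01641.
SE(p̂₁ − p̂₂) = √(SE₁² + SE₂²) = √(0.0003305124 + 0.0002692881) = 0.02449, since the two samples are independent.
At 95% confidence z* = 1.960; margin = 1.960 × 0.02449 = 0.04800.
The difference is 0.2689 − 0.2635 = 0.0054, so the interval is 0.0054 ± 0.04800 = (-0.04260, 0.05340).
The interval (-0.04260, 0.05340) contains 0, so the difference is not significant.

not significant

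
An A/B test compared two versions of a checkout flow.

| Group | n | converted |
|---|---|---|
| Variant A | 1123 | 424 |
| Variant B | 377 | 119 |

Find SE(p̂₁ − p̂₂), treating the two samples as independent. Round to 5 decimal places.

Sample proportions: 424/1123 = 0.3776, 119/377 = 0.3156.
Each SE is √(p̂(1−p̂)/n): √(0.3776·0.6224/1123) = 0.01447 and √(0.3156·0.6844/377) = 0.02394.
SE(p̂₁ − p̂₂) = √(SE₁² + SE₂²) = √(0.0002093809 + 0.0005731236) = 0.02797, since the two samples are independent.

0.02797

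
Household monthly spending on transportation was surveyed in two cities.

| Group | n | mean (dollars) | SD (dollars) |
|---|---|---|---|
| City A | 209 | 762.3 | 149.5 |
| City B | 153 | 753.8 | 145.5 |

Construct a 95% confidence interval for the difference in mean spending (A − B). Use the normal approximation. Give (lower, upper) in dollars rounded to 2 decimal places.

(-22.20, 39.20)

Per-group SEs: s₁/√n₁ = 149.5/√209 = 10.3411, s₂/√n₂ = 145.5/√153 = 11.7630.
Unpooled SE of the difference: √(106.93834921 + 138.368169) = 15.6623.
Margin of error = z* · SE = 1.960 × 15.6623 = 30.6981.
x̄₁ − x̄₂ = 762.3 − 753.8 = 8.5000.
CI: 8.5000 ± 30.6981 = (-22.20, 39.20).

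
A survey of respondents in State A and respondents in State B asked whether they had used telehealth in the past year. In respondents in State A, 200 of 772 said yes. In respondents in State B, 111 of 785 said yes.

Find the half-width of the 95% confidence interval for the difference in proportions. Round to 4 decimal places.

0.0394

First, p̂₁ = 200/772 = 0.2591; p̂₂ = 111/785 = 0.1414.
The two standard errors are √(0.2591×0.7409/772) = 0.01577 and √(0.1414×0.8586/785) = 0.01244.
Because the samples are independent, SE_diff = √(0.01577² + 0.01244²) = 0.02009.
Using z* = 1.960 for 95%, ME = 1.960 × 0.02009 = 0.03938.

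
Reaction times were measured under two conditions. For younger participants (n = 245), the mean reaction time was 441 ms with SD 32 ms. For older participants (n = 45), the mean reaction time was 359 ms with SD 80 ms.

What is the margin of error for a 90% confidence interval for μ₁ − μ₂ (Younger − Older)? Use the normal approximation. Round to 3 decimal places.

Per-group SEs: s₁/√n₁ = 32/√245 = 2.0444, s₂/√n₂ = 80/√45 = 11.9257.
Unpooled SE of the difference: √(4.17957136 + 142.22232049) = 12.0997.
Margin of error = z* · SE = 1.645 × 12.0997 = 19.9040.

19.904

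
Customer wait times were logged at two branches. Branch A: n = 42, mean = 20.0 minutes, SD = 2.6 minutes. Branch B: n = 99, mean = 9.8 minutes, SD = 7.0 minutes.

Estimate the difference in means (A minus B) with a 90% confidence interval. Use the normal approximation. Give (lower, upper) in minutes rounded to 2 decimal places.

(8.87, 11.53)

SE₁ = s₁/√n₁ = 2.6/√42 = 0.4012; SE₂ = 7.0/√99 = 0.7035.
Independent samples, unequal variances: SE_diff = √(SE₁² + SE₂²) = √(0.16096144 + 0.49491225) = 0.8099.
z* = 1.645, so margin of error = 1.645 × 0.8099 = 1.3323.
Difference in means = 20.0 − 9.8 = 10.2000.
10.2000 ± 1.3323 → (8.87, 11.53).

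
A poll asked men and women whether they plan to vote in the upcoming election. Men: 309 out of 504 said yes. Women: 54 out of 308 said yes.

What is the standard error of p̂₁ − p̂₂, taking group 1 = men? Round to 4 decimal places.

Sample proportions: 309/504 = 0.6131, 54/308 = 0.1753.
Each SE is √(p̂(1−p̂)/n): √(0.6131·0.3869/504) = 0.02169 and √(0.1753·0.8247/308) = 0.02167.
SE(p̂₁ − p̂₂) = √(SE₁² + SE₂²) = √(0.0004704561 + 0.0004695889) = 0.03066, since the two samples are independent.

0.0307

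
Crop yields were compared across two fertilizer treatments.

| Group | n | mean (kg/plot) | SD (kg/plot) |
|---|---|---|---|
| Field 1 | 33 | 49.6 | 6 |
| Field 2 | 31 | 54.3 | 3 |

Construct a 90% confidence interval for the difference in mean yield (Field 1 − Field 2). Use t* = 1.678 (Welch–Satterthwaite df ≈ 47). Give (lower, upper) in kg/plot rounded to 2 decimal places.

Standard errors of each mean: 6/√33 = 1.0445 and 3/√31 = 0.5388.
SE(x̄₁ − x̄₂) = √(1.0445² + 0.5388²) = 1.1753 for independent samples with unequal variances.
With t* = 1.678, the margin is 1.678 × 1.1753 = 1.9722.
x̄₁ − x̄₂ = 49.6 − 54.3 = -4.7000; the interval is -4.7000 ± 1.9722 = (-6.67, -2.73).

(-6.67, -2.73)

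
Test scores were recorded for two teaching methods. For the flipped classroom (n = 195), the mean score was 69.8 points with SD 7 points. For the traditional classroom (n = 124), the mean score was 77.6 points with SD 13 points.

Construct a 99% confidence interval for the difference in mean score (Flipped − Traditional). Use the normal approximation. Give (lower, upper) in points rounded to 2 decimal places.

(-11.07, -4.53)

Standard errors of each mean: 7/√195 = 0.5013 and 13/√124 = 1.1674.
SE(x̄₁ − x̄₂) = √(0.5013² + 1.1674²) = 1.2705 for independent samples with unequal variances.
With z* = 2.576, the margin is 2.576 × 1.2705 = 3.2728.
x̄₁ − x̄₂ = 69.8 − 77.6 = -7.8000; the interval is -7.8000 ± 3.2728 = (-11.07, -4.53).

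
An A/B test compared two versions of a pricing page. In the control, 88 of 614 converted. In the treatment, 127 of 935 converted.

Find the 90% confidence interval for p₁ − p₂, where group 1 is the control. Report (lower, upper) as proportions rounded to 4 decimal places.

p̂₁ = 88/614 = 0.1433 and p̂₂ = 127/935 = 0.1358.
SE₁ = √(p̂₁(1−p̂₁)/n₁) = √(0.1433·0.8567/614) = 0.01414; SE₂ = √(0.1358·0.8642/935) = 0.01120.
Independent samples: SE of the difference = √(SE₁² + SE₂²) = √(0.0001999396 + 0.00012544) = 0.01804.
z* for 90% confidence is 1.645, so the margin of error is 1.645 × 0.01804 = 0.02968.
Point estimate p̂₁ − p̂₂ = 0.1433 − 0.1358 = 0.0075.
0.0075 ± 0.02968 → (-0.0222, 0.0372).

(-0.0222, 0.0372)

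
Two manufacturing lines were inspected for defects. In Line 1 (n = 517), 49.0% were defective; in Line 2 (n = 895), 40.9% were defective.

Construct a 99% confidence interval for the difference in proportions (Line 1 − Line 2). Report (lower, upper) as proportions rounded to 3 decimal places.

(0.010, 0.152)

The two standard errors are √(0.4900×0.5100/517) = 0.02199 and √(0.4090×0.5910/895) = 0.01643.
Because the samples are independent, SE_diff = √(0.02199² + 0.01643²) = 0.02745.
Using z* = 2.576 for 99%, ME = 2.576 × 0.02745 = 0.07071.
p̂₁ − p̂₂ = 0.0810; interval 0.0810 ± 0.07071 gives (0.010, 0.152).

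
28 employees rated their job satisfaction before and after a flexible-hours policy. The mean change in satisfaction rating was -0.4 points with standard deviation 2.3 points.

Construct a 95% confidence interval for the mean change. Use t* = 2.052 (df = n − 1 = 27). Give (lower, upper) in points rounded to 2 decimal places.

This is a matched-pairs design, so SE = s_d/√n = 2.3/√28 = 0.4347.
Margin = 2.052 × 0.4347 = 0.8920; the interval is -0.4 ± 0.8920 = (-1.29, 0.49).

(-1.29, 0.49)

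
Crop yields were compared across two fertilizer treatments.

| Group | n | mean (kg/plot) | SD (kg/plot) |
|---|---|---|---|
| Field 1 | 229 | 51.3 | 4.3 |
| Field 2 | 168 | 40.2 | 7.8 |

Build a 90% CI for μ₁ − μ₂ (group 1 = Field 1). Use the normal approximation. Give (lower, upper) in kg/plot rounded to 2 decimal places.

(10.01, 12.19)

Per-group SEs: s₁/√n₁ = 4.3/√229 = 0.2842, s₂/√n₂ = 7.8/√168 = 0.6018.
Unpooled SE of the difference: √(0.08076964 + 0.36216324) = 0.6655.
Margin of error = z* · SE = 1.645 × 0.6655 = 1.0947.
x̄₁ − x̄₂ = 51.3 − 40.2 = 11.1000.
CI: 11.1000 ± 1.0947 = (10.01, 12.19).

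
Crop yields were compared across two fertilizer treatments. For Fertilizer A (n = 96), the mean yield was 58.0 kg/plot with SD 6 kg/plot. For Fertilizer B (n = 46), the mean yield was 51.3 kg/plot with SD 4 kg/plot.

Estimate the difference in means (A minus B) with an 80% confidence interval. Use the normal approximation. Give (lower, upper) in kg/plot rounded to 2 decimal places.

Standard errors of each mean: 6/√96 = 0.6124 and 4/√46 = 0.5898.
SE(x̄₁ − x̄₂) = √(0.6124² + 0.5898²) = 0.8502 for independent samples with unequal variances.
With z* = 1.282, the margin is 1.282 × 0.8502 = 1.0900.
x̄₁ − x̄₂ = 58.0 − 51.3 = 6.7000; the interval is 6.7000 ± 1.0900 = (5.61, 7.79).

(5.61, 7.79)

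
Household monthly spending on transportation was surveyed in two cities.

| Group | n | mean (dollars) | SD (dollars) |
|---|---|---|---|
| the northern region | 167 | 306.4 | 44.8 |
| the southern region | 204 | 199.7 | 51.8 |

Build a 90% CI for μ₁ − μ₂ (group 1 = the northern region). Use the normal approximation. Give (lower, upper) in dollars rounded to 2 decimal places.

(98.45, 114.95)

SE₁ = s₁/√n₁ = 44.8/√167 = 3.4667; SE₂ = 51.8/√204 = 3.6267.
Independent samples, unequal variances: SE_diff = √(SE₁² + SE₂²) = √(12.01800889 + 13.15295289) = 5.0171.
z* = 1.645, so margin of error = 1.645 × 5.0171 = 8.2531.
Difference in means = 306.4 − 199.7 = 106.7000.
106.7000 ± 8.2531 → (98.45, 114.95).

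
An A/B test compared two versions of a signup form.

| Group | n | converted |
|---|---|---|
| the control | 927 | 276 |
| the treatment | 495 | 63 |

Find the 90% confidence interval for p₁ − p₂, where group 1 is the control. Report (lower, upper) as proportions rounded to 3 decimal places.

First, p̂₁ = 276/927 = 0.2977; p̂₂ = 63/495 = 0.1273.
The two standard errors are √(0.2977×0.7023/927) = 0.01502 and √(0.1273×0.8727/495) = 0.01498.
Because the samples are independent, SE_diff = √(0.01502² + 0.01498²) = 0.02121.
Using z* = 1.645 for 90%, ME = 1.645 × 0.02121 = 0.03489.
p̂₁ − p̂₂ = 0.1704; interval 0.1704 ± 0.03489 gives (0.136, 0.205).

(0.136, 0.205)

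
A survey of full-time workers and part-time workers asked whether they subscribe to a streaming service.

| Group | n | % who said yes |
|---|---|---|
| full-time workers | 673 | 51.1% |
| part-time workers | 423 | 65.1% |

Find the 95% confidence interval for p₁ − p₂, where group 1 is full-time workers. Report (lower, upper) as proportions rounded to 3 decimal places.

SE₁ = √(p̂₁(1−p̂₁)/n₁) = √(0.5110·0.4890/673) = 0.01927; SE₂ = √(0.6510·0.3490/423) = 0.02318.
Independent samples: SE of the difference = √(SE₁² + SE₂²) = √(0.0003713329 + 0.0005373124) = 0.03014.
z* for 95% confidence is 1.960, so the margin of error is 1.960 × 0.03014 = 0.05907.
Point estimate p̂₁ − p̂₂ = 0.5110 − 0.6510 = -0.1400.
-0.1400 ± 0.05907 → (-0.199, -0.081).

(-0.199, -0.081)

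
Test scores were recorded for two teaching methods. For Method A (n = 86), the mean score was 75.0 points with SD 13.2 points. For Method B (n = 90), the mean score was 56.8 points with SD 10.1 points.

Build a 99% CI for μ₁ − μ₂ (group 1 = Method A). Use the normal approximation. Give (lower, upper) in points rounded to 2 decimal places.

(13.62, 22.78)

SE₁ = s₁/√n₁ = 13.2/√86 = 1.4234; SE₂ = 10.1/√90 = 1.0646.
Independent samples, unequal variances: SE_diff = √(SE₁² + SE₂²) = √(2.02606756 + 1.13337316) = 1.7775.
z* = 2.576, so margin of error = 2.576 × 1.7775 = 4.5788.
Difference in means = 75.0 − 56.8 = 18.2000.
18.2000 ± 4.5788 → (13.62, 22.78).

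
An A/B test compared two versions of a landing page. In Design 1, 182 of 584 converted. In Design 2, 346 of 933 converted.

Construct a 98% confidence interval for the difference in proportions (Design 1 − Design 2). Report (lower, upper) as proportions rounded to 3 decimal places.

Sample proportions: 182/584 = 0.3116, 346/933 = 0.3708.
Each SE is √(p̂(1−p̂)/n): √(0.3116·0.6884/584) = 0.01917 and √(0.3708·0.6292/933) = 0.01581.
SE(p̂₁ − p̂₂) = √(SE₁² + SE₂²) = √(0.0003674889 + 0.0002499561) = 0.02485, since the two samples are independent.
At 98% confidence z* = 2.326; margin = 2.326 × 0.02485 = 0.05780.
The difference is 0.3116 − 0.3708 = -0.0592, so the interval is -0.0592 ± 0.05780 = (-0.117, -0.001).

(-0.117, -0.001)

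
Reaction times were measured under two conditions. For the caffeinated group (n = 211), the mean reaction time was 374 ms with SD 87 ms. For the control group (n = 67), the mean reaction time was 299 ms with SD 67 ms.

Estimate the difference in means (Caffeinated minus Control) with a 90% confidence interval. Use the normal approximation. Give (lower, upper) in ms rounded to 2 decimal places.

(58.32, 91.68)

Standard errors of each mean: 87/√211 = 5.9893 and 67/√67 = 8.1854.
SE(x̄₁ − x̄₂) = √(5.9893² + 8.1854²) = 10.1426 for independent samples with unequal variances.
With z* = 1.645, the margin is 1.645 × 10.1426 = 16.6846.
x̄₁ − x̄₂ = 374 − 299 = 75.0000; the interval is 75.0000 ± 16.6846 = (58.32, 91.68).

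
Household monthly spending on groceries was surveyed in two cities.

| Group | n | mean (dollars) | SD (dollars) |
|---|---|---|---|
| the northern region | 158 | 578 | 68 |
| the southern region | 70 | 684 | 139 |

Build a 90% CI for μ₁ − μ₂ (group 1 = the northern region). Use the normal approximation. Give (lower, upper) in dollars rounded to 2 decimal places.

(-134.74, -77.26)

Standard errors of each mean: 68/√158 = 5.4098 and 139/√70 = 16.6137.
SE(x̄₁ − x̄₂) = √(5.4098² + 16.6137²) = 17.4723 for independent samples with unequal variances.
With z* = 1.645, the margin is 1.645 × 17.4723 = 28.7419.
x̄₁ − x̄₂ = 578 − 684 = -106.0000; the interval is -106.0000 ± 28.7419 = (-134.74, -77.26).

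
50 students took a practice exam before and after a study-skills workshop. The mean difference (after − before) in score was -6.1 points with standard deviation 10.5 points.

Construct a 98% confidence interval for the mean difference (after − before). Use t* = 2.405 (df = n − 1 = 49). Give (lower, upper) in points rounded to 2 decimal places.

This is a matched-pairs design, so SE = s_d/√n = 10.5/√50 = 1.4849.
Margin = 2.405 × 1.4849 = 3.5712; the interval is -6.1 ± 3.5712 = (-9.67, -2.53).

(-9.67, -2.53)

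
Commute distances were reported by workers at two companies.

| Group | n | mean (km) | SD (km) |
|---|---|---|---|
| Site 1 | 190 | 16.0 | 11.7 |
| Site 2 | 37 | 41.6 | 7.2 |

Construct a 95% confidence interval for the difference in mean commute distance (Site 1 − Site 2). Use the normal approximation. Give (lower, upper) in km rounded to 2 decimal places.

Per-group SEs: s₁/√n₁ = 11.7/√190 = 0.8488, s₂/√n₂ = 7.2/√37 = 1.1837.
Unpooled SE of the difference: √(0.72046144 + 1.40114569) = 1.4566.
Margin of error = z* · SE = 1.960 × 1.4566 = 2.8549.
x̄₁ − x̄₂ = 16.0 − 41.6 = -25.6000.
CI: -25.6000 ± 2.8549 = (-28.45, -22.75).

(-28.45, -22.75)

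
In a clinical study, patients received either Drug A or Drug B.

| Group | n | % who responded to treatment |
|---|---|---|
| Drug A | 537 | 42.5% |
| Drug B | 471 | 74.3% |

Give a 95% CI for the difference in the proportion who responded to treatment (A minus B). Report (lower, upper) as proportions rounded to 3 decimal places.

Each SE is √(p̂(1−p̂)/n): √(0.4250·0.5750/537) = 0.02133 and √(0.7430·0.2570/471) = 0.02013.
SE(p̂₁ − p̂₂) = √(SE₁² + SE₂²) = √(0.0004549689 + 0.0004052169) = 0.02933, since the two samples are independent.
At 95% confidence z* = 1.960; margin = 1.960 × 0.02933 = 0.05749.
The difference is 0.4250 − 0.7430 = -0.3180, so the interval is -0.3180 ± 0.05749 = (-0.375, -0.261).

(-0.375, -0.261)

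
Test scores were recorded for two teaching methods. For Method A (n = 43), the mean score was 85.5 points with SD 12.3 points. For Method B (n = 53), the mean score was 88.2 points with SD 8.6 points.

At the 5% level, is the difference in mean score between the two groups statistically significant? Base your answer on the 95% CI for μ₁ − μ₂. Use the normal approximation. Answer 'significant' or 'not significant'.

Standard errors of each mean: 12.3/√43 = 1.8757 and 8.6/√53 = 1.1813.
SE(x̄₁ − x̄₂) = √(1.8757² + 1.1813²) = 2.2167 for independent samples with unequal variances.
With z* = 1.960, the margin is 1.960 × 2.2167 = 4.3447.
x̄₁ − x̄₂ = 85.5 − 88.2 = -2.7000; the interval is -2.7000 ± 4.3447 = (-7.0447, 1.6447).
The interval (-7.0447, 1.6447) contains 0, so the difference is not significant.

not significant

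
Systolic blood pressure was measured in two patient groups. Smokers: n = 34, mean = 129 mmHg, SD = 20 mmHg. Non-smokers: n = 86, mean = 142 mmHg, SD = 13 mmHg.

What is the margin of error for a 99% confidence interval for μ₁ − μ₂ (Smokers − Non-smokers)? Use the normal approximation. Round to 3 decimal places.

9.545

SE₁ = s₁/√n₁ = 20/√34 = 3.4300; SE₂ = 13/√86 = 1.4018.
Independent samples, unequal variances: SE_diff = √(SE₁² + SE₂²) = √(11.7649 + 1.96504324) = 3.7054.
z* = 2.576, so margin of error = 2.576 × 3.7054 = 9.5451.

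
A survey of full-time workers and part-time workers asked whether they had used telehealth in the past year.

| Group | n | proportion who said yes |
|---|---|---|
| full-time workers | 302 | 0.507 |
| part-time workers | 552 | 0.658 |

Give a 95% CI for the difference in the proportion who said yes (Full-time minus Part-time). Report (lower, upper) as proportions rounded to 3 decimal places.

(-0.220, -0.082)

The two standard errors are √(0.5070×0.4930/302) = 0.02877 and √(0.6580×0.3420/552) = 0.02019.
Because the samples are independent, SE_diff = √(0.02877² + 0.02019²) = 0.03515.
Using z* = 1.960 for 95%, ME = 1.960 × 0.03515 = 0.06889.
p̂₁ − p̂₂ = -0.1510; interval -0.1510 ± 0.06889 gives (-0.220, -0.082).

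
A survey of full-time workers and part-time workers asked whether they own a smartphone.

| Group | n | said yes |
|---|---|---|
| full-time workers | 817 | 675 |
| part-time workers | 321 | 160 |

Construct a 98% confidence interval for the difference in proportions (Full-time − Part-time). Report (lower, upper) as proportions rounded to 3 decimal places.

(0.256, 0.400)

First, p̂₁ = 675/817 = 0.8262; p̂₂ = 160/321 = 0.4984.
The two standard errors are √(0.8262×0.1738/817) = 0.01326 and √(0.4984×0.5016/321) = 0.02791.
Because the samples are independent, SE_diff = √(0.01326² + 0.02791²) = 0.03090.
Using z* = 2.326 for 98%, ME = 2.326 × 0.03090 = 0.07187.
p̂₁ − p̂₂ = 0.3278; interval 0.3278 ± 0.07187 gives (0.256, 0.400).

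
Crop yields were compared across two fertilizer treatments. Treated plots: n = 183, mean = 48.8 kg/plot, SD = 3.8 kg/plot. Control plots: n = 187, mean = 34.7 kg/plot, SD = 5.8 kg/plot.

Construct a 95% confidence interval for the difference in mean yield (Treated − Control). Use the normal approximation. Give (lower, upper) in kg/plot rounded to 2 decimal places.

(13.10, 15.10)

Standard errors of each mean: 3.8/√183 = 0.2809 and 5.8/√187 = 0.4241.
SE(x̄₁ − x̄₂) = √(0.2809² + 0.4241²) = 0.5087 for independent samples with unequal variances.
With z* = 1.960, the margin is 1.960 × 0.5087 = 0.9971.
x̄₁ − x̄₂ = 48.8 − 34.7 = 14.1000; the interval is 14.1000 ± 0.9971 = (13.10, 15.10).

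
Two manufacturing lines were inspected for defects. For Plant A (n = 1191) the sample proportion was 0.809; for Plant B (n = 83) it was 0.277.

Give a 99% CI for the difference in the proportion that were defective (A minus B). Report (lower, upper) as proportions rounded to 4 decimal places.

Each SE is √(p̂(1−p̂)/n): √(0.8090·0.1910/1191) = 0.01139 and √(0.2770·0.7230/83) = 0.04912.
SE(p̂₁ − p̂₂) = √(SE₁² + SE₂²) = √(0.0001297321 + 0.0024127744) = 0.05042, since the two samples are independent.
At 99% confidence z* = 2.576; margin = 2.576 × 0.05042 = 0.12988.
The difference is 0.8090 − 0.2770 = 0.5320, so the interval is 0.5320 ± 0.12988 = (0.4021, 0.6619).

(0.4021, 0.6619)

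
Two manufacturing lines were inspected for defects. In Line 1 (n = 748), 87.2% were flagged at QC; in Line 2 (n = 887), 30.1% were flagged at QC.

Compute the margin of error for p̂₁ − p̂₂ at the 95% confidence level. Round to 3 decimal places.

0.039

SE₁ = √(p̂₁(1−p̂₁)/n₁) = √(0.8720·0.1280/748) = 0.01222; SE₂ = √(0.3010·0.6990/887) = 0.01540.
Independent samples: SE of the difference = √(SE₁² + SE₂²) = √(0.0001493284 + 0.00023716) = 0.01966.
z* for 95% confidence is 1.960, so the margin of error is 1.960 × 0.01966 = 0.03853.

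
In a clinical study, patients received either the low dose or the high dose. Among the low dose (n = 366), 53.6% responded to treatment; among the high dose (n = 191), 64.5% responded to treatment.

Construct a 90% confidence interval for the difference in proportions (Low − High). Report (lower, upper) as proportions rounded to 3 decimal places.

(-0.180, -0.038)

The two standard errors are √(0.5360×0.4640/366) = 0.02607 and √(0.6450×0.3550/191) = 0.03462.
Because the samples are independent, SE_diff = √(0.02607² + 0.03462²) = 0.04334.
Using z* = 1.645 for 90%, ME = 1.645 × 0.04334 = 0.07129.
p̂₁ − p̂₂ = -0.1090; interval -0.1090 ± 0.07129 gives (-0.180, -0.038).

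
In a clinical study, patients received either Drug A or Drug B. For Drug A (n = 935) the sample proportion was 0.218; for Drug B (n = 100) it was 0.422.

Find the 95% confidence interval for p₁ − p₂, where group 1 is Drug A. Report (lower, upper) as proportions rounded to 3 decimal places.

The two standard errors are √(0.2180×0.7820/935) = 0.01350 and √(0.4220×0.5780/100) = 0.04939.
Because the samples are independent, SE_diff = √(0.01350² + 0.04939²) = 0.05120.
Using z* = 1.960 for 95%, ME = 1.960 × 0.05120 = 0.10035.
p̂₁ − p̂₂ = -0.2040; interval -0.2040 ± 0.10035 gives (-0.304, -0.104).

(-0.304, -0.104)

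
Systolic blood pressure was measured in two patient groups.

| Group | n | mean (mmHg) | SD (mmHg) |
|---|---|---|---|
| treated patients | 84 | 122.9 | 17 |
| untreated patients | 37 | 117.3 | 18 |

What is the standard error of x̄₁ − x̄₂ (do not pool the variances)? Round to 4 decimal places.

3.4925

Standard errors of each mean: 17/√84 = 1.8549 and 18/√37 = 2.9592.
SE(x̄₁ − x̄₂) = √(1.8549² + 2.9592²) = 3.4925 for independent samples with unequal variances.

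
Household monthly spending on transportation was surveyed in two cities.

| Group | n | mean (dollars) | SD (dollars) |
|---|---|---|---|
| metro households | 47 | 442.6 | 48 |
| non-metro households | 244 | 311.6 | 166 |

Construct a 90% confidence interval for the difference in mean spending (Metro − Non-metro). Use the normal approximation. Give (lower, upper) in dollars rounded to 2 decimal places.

(110.07, 151.93)

Standard errors of each mean: 48/√47 = 7.0015 and 166/√244 = 10.6271.
SE(x̄₁ − x̄₂) = √(7.0015² + 10.6271²) = 12.7262 for independent samples with unequal variances.
With z* = 1.645, the margin is 1.645 × 12.7262 = 20.9346.
x̄₁ − x̄₂ = 442.6 − 311.6 = 131.0000; the interval is 131.0000 ± 20.9346 = (110.07, 151.93).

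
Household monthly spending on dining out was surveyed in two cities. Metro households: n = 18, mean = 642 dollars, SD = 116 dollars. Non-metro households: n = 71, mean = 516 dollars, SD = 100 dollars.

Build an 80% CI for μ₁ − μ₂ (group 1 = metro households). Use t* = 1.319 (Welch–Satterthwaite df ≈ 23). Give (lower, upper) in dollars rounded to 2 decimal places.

SE₁ = s₁/√n₁ = 116/√18 = 27.3415; SE₂ = 100/√71 = 11.8678.
Independent samples, unequal variances: SE_diff = √(SE₁² + SE₂²) = √(747.55762225 + 140.84467684) = 29.8061.
t* = 1.319, so margin of error = 1.319 × 29.8061 = 39.3142.
Difference in means = 642 − 516 = 126.0000.
126.0000 ± 39.3142 → (86.69, 165.31).

(86.69, 165.31)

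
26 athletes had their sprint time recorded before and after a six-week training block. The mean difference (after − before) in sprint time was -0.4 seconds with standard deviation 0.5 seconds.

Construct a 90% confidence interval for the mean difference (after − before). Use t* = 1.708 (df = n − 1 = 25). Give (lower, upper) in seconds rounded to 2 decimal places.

(-0.57, -0.23)

Paired design: SE = s_d/√n = 0.5/√26 = 0.0981.
t* = 1.708; margin of error = 1.708 × 0.0981 = 0.1676.
-0.4 ± 0.1676 → (-0.57, -0.23).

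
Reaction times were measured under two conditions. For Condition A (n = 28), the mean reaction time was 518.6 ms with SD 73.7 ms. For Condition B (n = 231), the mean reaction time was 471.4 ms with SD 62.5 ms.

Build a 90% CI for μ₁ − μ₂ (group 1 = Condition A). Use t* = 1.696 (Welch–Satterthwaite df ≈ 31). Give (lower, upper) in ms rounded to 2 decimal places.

(22.57, 71.83)

Standard errors of each mean: 73.7/√28 = 13.9280 and 62.5/√231 = 4.1122.
SE(x̄₁ − x̄₂) = √(13.9280² + 4.1122²) = 14.5224 for independent samples with unequal variances.
With t* = 1.696, the margin is 1.696 × 14.5224 = 24.6300.
x̄₁ − x̄₂ = 518.6 − 471.4 = 47.2000; the interval is 47.2000 ± 24.6300 = (22.57, 71.83).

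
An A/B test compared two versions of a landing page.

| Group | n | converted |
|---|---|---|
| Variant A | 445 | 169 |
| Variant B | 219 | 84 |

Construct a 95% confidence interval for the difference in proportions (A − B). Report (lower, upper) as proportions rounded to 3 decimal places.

p̂₁ = 169/445 = 0.3798 and p̂₂ = 84/219 = 0.3836.
SE₁ = √(p̂₁(1−p̂₁)/n₁) = √(0.3798·0.6202/445) = 0.02301; SE₂ = √(0.3836·0.6164/219) = 0.03286.
Independent samples: SE of the difference = √(SE₁² + SE₂²) = √(0.0005294601 + 0.0010797796) = 0.04012.
z* for 95% confidence is 1.960, so the margin of error is 1.960 × 0.04012 = 0.07864.
Point estimate p̂₁ − p̂₂ = 0.3798 − 0.3836 = -0.0038.
-0.0038 ± 0.07864 → (-0.082, 0.075).

(-0.082, 0.075)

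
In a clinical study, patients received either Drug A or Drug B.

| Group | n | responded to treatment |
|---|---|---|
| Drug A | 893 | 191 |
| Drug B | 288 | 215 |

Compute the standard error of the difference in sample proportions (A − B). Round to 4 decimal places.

p̂₁ = 191/893 = 0.2139 and p̂₂ = 215/288 = 0.7465.
SE₁ = √(p̂₁(1−p̂₁)/n₁) = √(0.2139·0.7861/893) = 0.01372; SE₂ = √(0.7465·0.2535/288) = 0.02563.
Independent samples: SE of the difference = √(SE₁² + SE₂²) = √(0.0001882384 + 0.0006568969) = 0.02907.

0.0291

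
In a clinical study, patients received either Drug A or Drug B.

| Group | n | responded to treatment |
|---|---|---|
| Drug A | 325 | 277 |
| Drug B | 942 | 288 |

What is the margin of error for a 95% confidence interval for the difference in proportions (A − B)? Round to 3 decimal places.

Sample proportions: 277/325 = 0.8523, 288/942 = 0.3057.
Each SE is √(p̂(1−p̂)/n): √(0.8523·0.1477/325) = 0.01968 and √(0.3057·0.6943/942) = 0.01501.
SE(p̂₁ − p̂₂) = √(SE₁² + SE₂²) = √(0.0003873024 + 0.0002253001) = 0.02475, since the two samples are independent.
At 95% confidence z* = 1.960; margin = 1.960 × 0.02475 = 0.04851.

0.049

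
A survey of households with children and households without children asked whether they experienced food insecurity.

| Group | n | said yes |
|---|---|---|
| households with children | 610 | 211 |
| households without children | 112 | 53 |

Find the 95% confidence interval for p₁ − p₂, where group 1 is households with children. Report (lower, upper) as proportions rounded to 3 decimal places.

p̂₁ = 211/610 = 0.3459 and p̂₂ = 53/112 = 0.4732.
SE₁ = √(p̂₁(1−p̂₁)/n₁) = √(0.3459·0.6541/610) = 0.01926; SE₂ = √(0.4732·0.5268/112) = 0.04718.
Independent samples: SE of the difference = √(SE₁² + SE₂²) = √(0.0003709476 + 0.0022259524) = 0.05096.
z* for 95% confidence is 1.960, so the margin of error is 1.960 × 0.05096 = 0.09988.
Point estimate p̂₁ − p̂₂ = 0.3459 − 0.4732 = -0.1273.
-0.1273 ± 0.09988 → (-0.227, -0.027).

(-0.227, -0.027)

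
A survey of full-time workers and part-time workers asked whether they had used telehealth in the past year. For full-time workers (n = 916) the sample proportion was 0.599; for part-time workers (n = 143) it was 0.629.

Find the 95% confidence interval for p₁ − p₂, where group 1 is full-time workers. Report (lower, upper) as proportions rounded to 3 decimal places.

(-0.115, 0.055)

Each SE is √(p̂(1−p̂)/n): √(0.5990·0.4010/916) = 0.01619 and √(0.6290·0.3710/143) = 0.04040.
SE(p̂₁ − p̂₂) = √(SE₁² + SE₂²) = √(0.0002621161 + 0.00163216) = 0.04352, since the two samples are independent.
At 95% confidence z* = 1.960; margin = 1.960 × 0.04352 = 0.08530.
The difference is 0.5990 − 0.6290 = -0.0300, so the interval is -0.0300 ± 0.08530 = (-0.115, 0.055).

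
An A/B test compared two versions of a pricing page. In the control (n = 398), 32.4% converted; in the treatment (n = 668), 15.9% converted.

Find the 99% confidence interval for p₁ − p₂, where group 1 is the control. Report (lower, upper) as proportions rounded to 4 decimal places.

(0.0944, 0.2356)

The two standard errors are √(0.3240×0.6760/398) = 0.02346 and √(0.1590×0.8410/668) = 0.01415.
Because the samples are independent, SE_diff = √(0.02346² + 0.01415²) = 0.02740.
Using z* = 2.576 for 99%, ME = 2.576 × 0.02740 = 0.07058.
p̂₁ − p̂₂ = 0.1650; interval 0.1650 ± 0.07058 gives (0.0944, 0.2356).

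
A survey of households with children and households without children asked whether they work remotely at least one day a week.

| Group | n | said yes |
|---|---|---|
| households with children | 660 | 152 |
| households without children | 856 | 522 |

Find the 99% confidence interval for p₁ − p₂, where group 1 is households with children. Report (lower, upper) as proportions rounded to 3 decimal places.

(-0.440, -0.319)

p̂₁ = 152/660 = 0.2303 and p̂₂ = 522/856 = 0.6098.
SE₁ = √(p̂₁(1−p̂₁)/n₁) = √(0.2303·0.7697/660) = 0.01639; SE₂ = √(0.6098·0.3902/856) = 0.01667.
Independent samples: SE of the difference = √(SE₁² + SE₂²) = √(0.0002686321 + 0.0002778889) = 0.02338.
z* for 99% confidence is 2.576, so the margin of error is 2.576 × 0.02338 = 0.06023.
Point estimate p̂₁ − p̂₂ = 0.2303 − 0.6098 = -0.3795.
-0.3795 ± 0.06023 → (-0.440, -0.319).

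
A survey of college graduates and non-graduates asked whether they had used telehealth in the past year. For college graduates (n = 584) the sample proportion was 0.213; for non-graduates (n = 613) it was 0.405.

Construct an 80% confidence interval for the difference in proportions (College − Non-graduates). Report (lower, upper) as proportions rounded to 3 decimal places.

(-0.225, -0.159)

SE₁ = √(p̂₁(1−p̂₁)/n₁) = √(0.2130·0.7870/584) = 0.01694; SE₂ = √(0.4050·0.5950/613) = 0.01983.
Independent samples: SE of the difference = √(SE₁² + SE₂²) = √(0.0002869636 + 0.0003932289) = 0.02608.
z* for 80% confidence is 1.282, so the margin of error is 1.282 × 0.02608 = 0.03343.
Point estimate p̂₁ − p̂₂ = 0.2130 − 0.4050 = -0.1920.
-0.1920 ± 0.03343 → (-0.225, -0.159).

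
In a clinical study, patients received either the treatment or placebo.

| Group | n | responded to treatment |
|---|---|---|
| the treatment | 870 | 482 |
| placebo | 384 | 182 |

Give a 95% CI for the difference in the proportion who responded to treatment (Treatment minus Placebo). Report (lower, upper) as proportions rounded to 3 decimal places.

(0.020, 0.140)

p̂₁ = 482/870 = 0.5540 and p̂₂ = 182/384 = 0.4740.
SE₁ = √(p̂₁(1−p̂₁)/n₁) = √(0.5540·0.4460/870) = 0.01685; SE₂ = √(0.4740·0.5260/384) = 0.02548.
Independent samples: SE of the difference = √(SE₁² + SE₂²) = √(0.0002839225 + 0.0006492304) = 0.03055.
z* for 95% confidence is 1.960, so the margin of error is 1.960 × 0.03055 = 0.05988.
Point estimate p̂₁ − p̂₂ = 0.5540 − 0.4740 = 0.0800.
0.0800 ± 0.05988 → (0.020, 0.140).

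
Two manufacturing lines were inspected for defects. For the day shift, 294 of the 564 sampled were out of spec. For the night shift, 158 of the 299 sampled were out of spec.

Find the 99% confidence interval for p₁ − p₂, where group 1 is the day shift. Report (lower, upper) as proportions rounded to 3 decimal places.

(-0.099, 0.085)

First, p̂₁ = 294/564 = 0.5213; p̂₂ = 158/299 = 0.5284.
The two standard errors are √(0.5213×0.4787/564) = 0.02103 and √(0.5284×0.4716/299) = 0.02887.
Because the samples are independent, SE_diff = √(0.02103² + 0.02887²) = 0.03572.
Using z* = 2.576 for 99%, ME = 2.576 × 0.03572 = 0.09201.
p̂₁ − p̂₂ = -0.0071; interval -0.0071 ± 0.09201 gives (-0.099, 0.085).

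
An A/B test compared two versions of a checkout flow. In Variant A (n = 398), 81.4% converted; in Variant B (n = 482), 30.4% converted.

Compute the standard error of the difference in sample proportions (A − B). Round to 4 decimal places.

0.0286

The two standard errors are √(0.8140×0.1860/398) = 0.01950 and √(0.3040×0.6960/482) = 0.02095.
Because the samples are independent, SE_diff = √(0.01950² + 0.02095²) = 0.02862.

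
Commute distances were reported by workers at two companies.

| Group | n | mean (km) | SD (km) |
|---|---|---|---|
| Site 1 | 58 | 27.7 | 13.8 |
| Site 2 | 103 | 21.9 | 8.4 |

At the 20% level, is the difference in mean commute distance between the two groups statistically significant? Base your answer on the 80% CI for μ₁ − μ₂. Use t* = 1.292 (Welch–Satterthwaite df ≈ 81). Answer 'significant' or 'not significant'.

significant

Per-group SEs: s₁/√n₁ = 13.8/√58 = 1.8120, s₂/√n₂ = 8.4/√103 = 0.8277.
Unpooled SE of the difference: √(3.283344 + 0.68508729) = 1.9921.
Margin of error = t* · SE = 1.292 × 1.9921 = 2.5738.
x̄₁ − x̄₂ = 27.7 − 21.9 = 5.8000.
CI: 5.8000 ± 2.5738 = (3.2262, 8.3738).
The interval (3.2262, 8.3738) does not contain 0, so the difference is significant.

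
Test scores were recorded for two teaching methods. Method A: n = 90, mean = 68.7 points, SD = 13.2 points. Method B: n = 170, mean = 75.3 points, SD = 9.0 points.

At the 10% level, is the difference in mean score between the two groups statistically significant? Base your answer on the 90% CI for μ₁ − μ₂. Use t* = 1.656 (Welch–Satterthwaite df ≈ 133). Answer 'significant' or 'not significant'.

Per-group SEs: s₁/√n₁ = 13.2/√90 = 1.3914, s₂/√n₂ = 9.0/√170 = 0.6903.
Unpooled SE of the difference: √(1.93599396 + 0.47651409) = 1.5532.
Margin of error = t* · SE = 1.656 × 1.5532 = 2.5721.
x̄₁ − x̄₂ = 68.7 − 75.3 = -6.6000.
CI: -6.6000 ± 2.5721 = (-9.1721, -4.0279).
The interval (-9.1721, -4.0279) does not contain 0, so the difference is significant.

significant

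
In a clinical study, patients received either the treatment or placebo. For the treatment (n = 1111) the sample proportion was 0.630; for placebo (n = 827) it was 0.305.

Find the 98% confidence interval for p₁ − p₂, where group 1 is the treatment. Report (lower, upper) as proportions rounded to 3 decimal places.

Each SE is √(p̂(1−p̂)/n): √(0.6300·0.3700/1111) = 0.01448 and √(0.3050·0.6950/827) = 0.01601.
SE(p̂₁ − p̂₂) = √(SE₁² + SE₂²) = √(0.0002096704 + 0.0002563201) = 0.02159, since the two samples are independent.
At 98% confidence z* = 2.326; margin = 2.326 × 0.02159 = 0.05022.
The difference is 0.6300 − 0.3050 = 0.3250, so the interval is 0.3250 ± 0.05022 = (0.275, 0.375).

(0.275, 0.375)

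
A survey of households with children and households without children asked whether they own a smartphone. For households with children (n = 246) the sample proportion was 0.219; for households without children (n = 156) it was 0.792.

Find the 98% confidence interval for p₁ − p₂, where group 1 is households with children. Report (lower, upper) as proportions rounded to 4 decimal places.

Each SE is √(p̂(1−p̂)/n): √(0.2190·0.7810/246) = 0.02637 and √(0.7920·0.2080/156) = 0.03250.
SE(p̂₁ − p̂₂) = √(SE₁² + SE₂²) = √(0.0006953769 + 0.00105625) = 0.04185, since the two samples are independent.
At 98% confidence z* = 2.326; margin = 2.326 × 0.04185 = 0.09734.
The difference is 0.2190 − 0.7920 = -0.5730, so the interval is -0.5730 ± 0.09734 = (-0.6703, -0.4757).

(-0.6703, -0.4757)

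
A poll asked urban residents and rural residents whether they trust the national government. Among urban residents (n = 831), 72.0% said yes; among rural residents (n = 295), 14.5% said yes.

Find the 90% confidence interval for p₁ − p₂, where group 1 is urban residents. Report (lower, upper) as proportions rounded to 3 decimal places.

SE₁ = √(p̂₁(1−p̂₁)/n₁) = √(0.7200·0.2800/831) = 0.01558; SE₂ = √(0.1450·0.8550/295) = 0.02050.
Independent samples: SE of the difference = √(SE₁² + SE₂²) = √(0.0002427364 + 0.00042025) = 0.02575.
z* for 90% confidence is 1.645, so the margin of error is 1.645 × 0.02575 = 0.04236.
Point estimate p̂₁ − p̂₂ = 0.7200 − 0.1450 = 0.5750.
0.5750 ± 0.04236 → (0.533, 0.617).

(0.533, 0.617)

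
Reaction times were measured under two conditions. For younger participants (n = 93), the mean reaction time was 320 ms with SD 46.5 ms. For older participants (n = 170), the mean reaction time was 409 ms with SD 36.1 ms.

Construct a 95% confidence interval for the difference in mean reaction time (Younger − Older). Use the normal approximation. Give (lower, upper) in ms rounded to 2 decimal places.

(-99.90, -78.10)

Standard errors of each mean: 46.5/√93 = 4.8218 and 36.1/√170 = 2.7687.
SE(x̄₁ − x̄₂) = √(4.8218² + 2.7687²) = 5.5602 for independent samples with unequal variances.
With z* = 1.960, the margin is 1.960 × 5.5602 = 10.8980.
x̄₁ − x̄₂ = 320 − 409 = -89.0000; the interval is -89.0000 ± 10.8980 = (-99.90, -78.10).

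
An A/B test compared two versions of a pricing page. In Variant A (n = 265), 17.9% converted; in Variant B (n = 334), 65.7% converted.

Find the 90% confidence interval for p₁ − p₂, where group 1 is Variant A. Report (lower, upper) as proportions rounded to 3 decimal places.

Each SE is √(p̂(1−p̂)/n): √(0.1790·0.8210/265) = 0.02355 and √(0.6570·0.3430/334) = 0.02598.
SE(p̂₁ − p̂₂) = √(SE₁² + SE₂²) = √(0.0005546025 + 0.0006749604) = 0.03507, since the two samples are independent.
At 90% confidence z* = 1.645; margin = 1.645 × 0.03507 = 0.05769.
The difference is 0.1790 − 0.6570 = -0.4780, so the interval is -0.4780 ± 0.05769 = (-0.536, -0.420).

(-0.536, -0.420)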